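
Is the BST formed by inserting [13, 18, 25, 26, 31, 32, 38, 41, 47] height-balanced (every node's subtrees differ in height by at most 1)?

Tree (level-order array): [13, None, 18, None, 25, None, 26, None, 31, None, 32, None, 38, None, 41, None, 47]
Definition: a tree is height-balanced if, at every node, |h(left) - h(right)| <= 1 (empty subtree has height -1).
Bottom-up per-node check:
  node 47: h_left=-1, h_right=-1, diff=0 [OK], height=0
  node 41: h_left=-1, h_right=0, diff=1 [OK], height=1
  node 38: h_left=-1, h_right=1, diff=2 [FAIL (|-1-1|=2 > 1)], height=2
  node 32: h_left=-1, h_right=2, diff=3 [FAIL (|-1-2|=3 > 1)], height=3
  node 31: h_left=-1, h_right=3, diff=4 [FAIL (|-1-3|=4 > 1)], height=4
  node 26: h_left=-1, h_right=4, diff=5 [FAIL (|-1-4|=5 > 1)], height=5
  node 25: h_left=-1, h_right=5, diff=6 [FAIL (|-1-5|=6 > 1)], height=6
  node 18: h_left=-1, h_right=6, diff=7 [FAIL (|-1-6|=7 > 1)], height=7
  node 13: h_left=-1, h_right=7, diff=8 [FAIL (|-1-7|=8 > 1)], height=8
Node 38 violates the condition: |-1 - 1| = 2 > 1.
Result: Not balanced


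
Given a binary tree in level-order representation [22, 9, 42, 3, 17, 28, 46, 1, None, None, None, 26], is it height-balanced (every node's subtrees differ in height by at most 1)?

Tree (level-order array): [22, 9, 42, 3, 17, 28, 46, 1, None, None, None, 26]
Definition: a tree is height-balanced if, at every node, |h(left) - h(right)| <= 1 (empty subtree has height -1).
Bottom-up per-node check:
  node 1: h_left=-1, h_right=-1, diff=0 [OK], height=0
  node 3: h_left=0, h_right=-1, diff=1 [OK], height=1
  node 17: h_left=-1, h_right=-1, diff=0 [OK], height=0
  node 9: h_left=1, h_right=0, diff=1 [OK], height=2
  node 26: h_left=-1, h_right=-1, diff=0 [OK], height=0
  node 28: h_left=0, h_right=-1, diff=1 [OK], height=1
  node 46: h_left=-1, h_right=-1, diff=0 [OK], height=0
  node 42: h_left=1, h_right=0, diff=1 [OK], height=2
  node 22: h_left=2, h_right=2, diff=0 [OK], height=3
All nodes satisfy the balance condition.
Result: Balanced


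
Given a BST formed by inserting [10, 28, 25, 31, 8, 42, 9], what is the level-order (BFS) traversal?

Tree insertion order: [10, 28, 25, 31, 8, 42, 9]
Tree (level-order array): [10, 8, 28, None, 9, 25, 31, None, None, None, None, None, 42]
BFS from the root, enqueuing left then right child of each popped node:
  queue [10] -> pop 10, enqueue [8, 28], visited so far: [10]
  queue [8, 28] -> pop 8, enqueue [9], visited so far: [10, 8]
  queue [28, 9] -> pop 28, enqueue [25, 31], visited so far: [10, 8, 28]
  queue [9, 25, 31] -> pop 9, enqueue [none], visited so far: [10, 8, 28, 9]
  queue [25, 31] -> pop 25, enqueue [none], visited so far: [10, 8, 28, 9, 25]
  queue [31] -> pop 31, enqueue [42], visited so far: [10, 8, 28, 9, 25, 31]
  queue [42] -> pop 42, enqueue [none], visited so far: [10, 8, 28, 9, 25, 31, 42]
Result: [10, 8, 28, 9, 25, 31, 42]


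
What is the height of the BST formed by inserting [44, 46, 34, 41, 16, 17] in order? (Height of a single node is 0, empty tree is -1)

Insertion order: [44, 46, 34, 41, 16, 17]
Tree (level-order array): [44, 34, 46, 16, 41, None, None, None, 17]
Compute height bottom-up (empty subtree = -1):
  height(17) = 1 + max(-1, -1) = 0
  height(16) = 1 + max(-1, 0) = 1
  height(41) = 1 + max(-1, -1) = 0
  height(34) = 1 + max(1, 0) = 2
  height(46) = 1 + max(-1, -1) = 0
  height(44) = 1 + max(2, 0) = 3
Height = 3


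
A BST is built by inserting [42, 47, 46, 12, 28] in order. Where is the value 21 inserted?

Starting tree (level order): [42, 12, 47, None, 28, 46]
Insertion path: 42 -> 12 -> 28
Result: insert 21 as left child of 28
Final tree (level order): [42, 12, 47, None, 28, 46, None, 21]


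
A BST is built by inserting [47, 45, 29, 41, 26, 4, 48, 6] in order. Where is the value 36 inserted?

Starting tree (level order): [47, 45, 48, 29, None, None, None, 26, 41, 4, None, None, None, None, 6]
Insertion path: 47 -> 45 -> 29 -> 41
Result: insert 36 as left child of 41
Final tree (level order): [47, 45, 48, 29, None, None, None, 26, 41, 4, None, 36, None, None, 6]


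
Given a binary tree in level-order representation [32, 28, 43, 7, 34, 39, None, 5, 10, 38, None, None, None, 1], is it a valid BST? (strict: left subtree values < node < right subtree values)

Level-order array: [32, 28, 43, 7, 34, 39, None, 5, 10, 38, None, None, None, 1]
Validate using subtree bounds (lo, hi): at each node, require lo < value < hi,
then recurse left with hi=value and right with lo=value.
Preorder trace (stopping at first violation):
  at node 32 with bounds (-inf, +inf): OK
  at node 28 with bounds (-inf, 32): OK
  at node 7 with bounds (-inf, 28): OK
  at node 5 with bounds (-inf, 7): OK
  at node 1 with bounds (-inf, 5): OK
  at node 10 with bounds (7, 28): OK
  at node 34 with bounds (28, 32): VIOLATION
Node 34 violates its bound: not (28 < 34 < 32).
Result: Not a valid BST


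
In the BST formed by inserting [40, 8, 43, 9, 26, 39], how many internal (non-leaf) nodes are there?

Tree built from: [40, 8, 43, 9, 26, 39]
Tree (level-order array): [40, 8, 43, None, 9, None, None, None, 26, None, 39]
Rule: An internal node has at least one child.
Per-node child counts:
  node 40: 2 child(ren)
  node 8: 1 child(ren)
  node 9: 1 child(ren)
  node 26: 1 child(ren)
  node 39: 0 child(ren)
  node 43: 0 child(ren)
Matching nodes: [40, 8, 9, 26]
Count of internal (non-leaf) nodes: 4


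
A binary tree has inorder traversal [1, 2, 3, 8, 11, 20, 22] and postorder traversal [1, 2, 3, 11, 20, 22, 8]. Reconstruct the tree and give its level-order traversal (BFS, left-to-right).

Inorder:   [1, 2, 3, 8, 11, 20, 22]
Postorder: [1, 2, 3, 11, 20, 22, 8]
Algorithm: postorder visits root last, so walk postorder right-to-left;
each value is the root of the current inorder slice — split it at that
value, recurse on the right subtree first, then the left.
Recursive splits:
  root=8; inorder splits into left=[1, 2, 3], right=[11, 20, 22]
  root=22; inorder splits into left=[11, 20], right=[]
  root=20; inorder splits into left=[11], right=[]
  root=11; inorder splits into left=[], right=[]
  root=3; inorder splits into left=[1, 2], right=[]
  root=2; inorder splits into left=[1], right=[]
  root=1; inorder splits into left=[], right=[]
Reconstructed level-order: [8, 3, 22, 2, 20, 1, 11]


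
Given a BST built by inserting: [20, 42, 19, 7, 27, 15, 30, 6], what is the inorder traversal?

Tree insertion order: [20, 42, 19, 7, 27, 15, 30, 6]
Tree (level-order array): [20, 19, 42, 7, None, 27, None, 6, 15, None, 30]
Inorder traversal: [6, 7, 15, 19, 20, 27, 30, 42]


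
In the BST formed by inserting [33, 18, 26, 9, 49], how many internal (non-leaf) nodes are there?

Tree built from: [33, 18, 26, 9, 49]
Tree (level-order array): [33, 18, 49, 9, 26]
Rule: An internal node has at least one child.
Per-node child counts:
  node 33: 2 child(ren)
  node 18: 2 child(ren)
  node 9: 0 child(ren)
  node 26: 0 child(ren)
  node 49: 0 child(ren)
Matching nodes: [33, 18]
Count of internal (non-leaf) nodes: 2


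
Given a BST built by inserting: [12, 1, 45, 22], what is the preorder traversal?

Tree insertion order: [12, 1, 45, 22]
Tree (level-order array): [12, 1, 45, None, None, 22]
Preorder traversal: [12, 1, 45, 22]


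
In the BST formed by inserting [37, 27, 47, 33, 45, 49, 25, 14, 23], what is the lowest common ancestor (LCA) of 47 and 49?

Tree insertion order: [37, 27, 47, 33, 45, 49, 25, 14, 23]
Tree (level-order array): [37, 27, 47, 25, 33, 45, 49, 14, None, None, None, None, None, None, None, None, 23]
In a BST, the LCA of p=47, q=49 is the first node v on the
root-to-leaf path with p <= v <= q (go left if both < v, right if both > v).
Walk from root:
  at 37: both 47 and 49 > 37, go right
  at 47: 47 <= 47 <= 49, this is the LCA
LCA = 47


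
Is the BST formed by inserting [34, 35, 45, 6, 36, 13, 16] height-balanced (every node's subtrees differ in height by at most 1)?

Tree (level-order array): [34, 6, 35, None, 13, None, 45, None, 16, 36]
Definition: a tree is height-balanced if, at every node, |h(left) - h(right)| <= 1 (empty subtree has height -1).
Bottom-up per-node check:
  node 16: h_left=-1, h_right=-1, diff=0 [OK], height=0
  node 13: h_left=-1, h_right=0, diff=1 [OK], height=1
  node 6: h_left=-1, h_right=1, diff=2 [FAIL (|-1-1|=2 > 1)], height=2
  node 36: h_left=-1, h_right=-1, diff=0 [OK], height=0
  node 45: h_left=0, h_right=-1, diff=1 [OK], height=1
  node 35: h_left=-1, h_right=1, diff=2 [FAIL (|-1-1|=2 > 1)], height=2
  node 34: h_left=2, h_right=2, diff=0 [OK], height=3
Node 6 violates the condition: |-1 - 1| = 2 > 1.
Result: Not balanced


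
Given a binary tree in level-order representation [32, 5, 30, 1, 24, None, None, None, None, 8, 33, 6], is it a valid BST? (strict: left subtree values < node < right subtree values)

Level-order array: [32, 5, 30, 1, 24, None, None, None, None, 8, 33, 6]
Validate using subtree bounds (lo, hi): at each node, require lo < value < hi,
then recurse left with hi=value and right with lo=value.
Preorder trace (stopping at first violation):
  at node 32 with bounds (-inf, +inf): OK
  at node 5 with bounds (-inf, 32): OK
  at node 1 with bounds (-inf, 5): OK
  at node 24 with bounds (5, 32): OK
  at node 8 with bounds (5, 24): OK
  at node 6 with bounds (5, 8): OK
  at node 33 with bounds (24, 32): VIOLATION
Node 33 violates its bound: not (24 < 33 < 32).
Result: Not a valid BST


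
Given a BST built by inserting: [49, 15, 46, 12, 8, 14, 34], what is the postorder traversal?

Tree insertion order: [49, 15, 46, 12, 8, 14, 34]
Tree (level-order array): [49, 15, None, 12, 46, 8, 14, 34]
Postorder traversal: [8, 14, 12, 34, 46, 15, 49]


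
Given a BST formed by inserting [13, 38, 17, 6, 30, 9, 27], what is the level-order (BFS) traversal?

Tree insertion order: [13, 38, 17, 6, 30, 9, 27]
Tree (level-order array): [13, 6, 38, None, 9, 17, None, None, None, None, 30, 27]
BFS from the root, enqueuing left then right child of each popped node:
  queue [13] -> pop 13, enqueue [6, 38], visited so far: [13]
  queue [6, 38] -> pop 6, enqueue [9], visited so far: [13, 6]
  queue [38, 9] -> pop 38, enqueue [17], visited so far: [13, 6, 38]
  queue [9, 17] -> pop 9, enqueue [none], visited so far: [13, 6, 38, 9]
  queue [17] -> pop 17, enqueue [30], visited so far: [13, 6, 38, 9, 17]
  queue [30] -> pop 30, enqueue [27], visited so far: [13, 6, 38, 9, 17, 30]
  queue [27] -> pop 27, enqueue [none], visited so far: [13, 6, 38, 9, 17, 30, 27]
Result: [13, 6, 38, 9, 17, 30, 27]


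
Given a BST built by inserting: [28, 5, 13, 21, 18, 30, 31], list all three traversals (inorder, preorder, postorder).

Tree insertion order: [28, 5, 13, 21, 18, 30, 31]
Tree (level-order array): [28, 5, 30, None, 13, None, 31, None, 21, None, None, 18]
Inorder (L, root, R): [5, 13, 18, 21, 28, 30, 31]
Preorder (root, L, R): [28, 5, 13, 21, 18, 30, 31]
Postorder (L, R, root): [18, 21, 13, 5, 31, 30, 28]


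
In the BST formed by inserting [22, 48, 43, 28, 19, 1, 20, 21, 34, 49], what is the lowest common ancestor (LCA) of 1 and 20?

Tree insertion order: [22, 48, 43, 28, 19, 1, 20, 21, 34, 49]
Tree (level-order array): [22, 19, 48, 1, 20, 43, 49, None, None, None, 21, 28, None, None, None, None, None, None, 34]
In a BST, the LCA of p=1, q=20 is the first node v on the
root-to-leaf path with p <= v <= q (go left if both < v, right if both > v).
Walk from root:
  at 22: both 1 and 20 < 22, go left
  at 19: 1 <= 19 <= 20, this is the LCA
LCA = 19


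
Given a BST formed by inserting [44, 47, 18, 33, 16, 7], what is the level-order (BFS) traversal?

Tree insertion order: [44, 47, 18, 33, 16, 7]
Tree (level-order array): [44, 18, 47, 16, 33, None, None, 7]
BFS from the root, enqueuing left then right child of each popped node:
  queue [44] -> pop 44, enqueue [18, 47], visited so far: [44]
  queue [18, 47] -> pop 18, enqueue [16, 33], visited so far: [44, 18]
  queue [47, 16, 33] -> pop 47, enqueue [none], visited so far: [44, 18, 47]
  queue [16, 33] -> pop 16, enqueue [7], visited so far: [44, 18, 47, 16]
  queue [33, 7] -> pop 33, enqueue [none], visited so far: [44, 18, 47, 16, 33]
  queue [7] -> pop 7, enqueue [none], visited so far: [44, 18, 47, 16, 33, 7]
Result: [44, 18, 47, 16, 33, 7]


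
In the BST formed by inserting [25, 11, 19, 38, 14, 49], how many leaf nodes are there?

Tree built from: [25, 11, 19, 38, 14, 49]
Tree (level-order array): [25, 11, 38, None, 19, None, 49, 14]
Rule: A leaf has 0 children.
Per-node child counts:
  node 25: 2 child(ren)
  node 11: 1 child(ren)
  node 19: 1 child(ren)
  node 14: 0 child(ren)
  node 38: 1 child(ren)
  node 49: 0 child(ren)
Matching nodes: [14, 49]
Count of leaf nodes: 2


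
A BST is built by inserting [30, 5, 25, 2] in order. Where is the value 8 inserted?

Starting tree (level order): [30, 5, None, 2, 25]
Insertion path: 30 -> 5 -> 25
Result: insert 8 as left child of 25
Final tree (level order): [30, 5, None, 2, 25, None, None, 8]


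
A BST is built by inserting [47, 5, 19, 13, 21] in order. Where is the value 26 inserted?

Starting tree (level order): [47, 5, None, None, 19, 13, 21]
Insertion path: 47 -> 5 -> 19 -> 21
Result: insert 26 as right child of 21
Final tree (level order): [47, 5, None, None, 19, 13, 21, None, None, None, 26]


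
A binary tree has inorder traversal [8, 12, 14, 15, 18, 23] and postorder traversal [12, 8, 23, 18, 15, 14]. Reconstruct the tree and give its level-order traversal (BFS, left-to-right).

Inorder:   [8, 12, 14, 15, 18, 23]
Postorder: [12, 8, 23, 18, 15, 14]
Algorithm: postorder visits root last, so walk postorder right-to-left;
each value is the root of the current inorder slice — split it at that
value, recurse on the right subtree first, then the left.
Recursive splits:
  root=14; inorder splits into left=[8, 12], right=[15, 18, 23]
  root=15; inorder splits into left=[], right=[18, 23]
  root=18; inorder splits into left=[], right=[23]
  root=23; inorder splits into left=[], right=[]
  root=8; inorder splits into left=[], right=[12]
  root=12; inorder splits into left=[], right=[]
Reconstructed level-order: [14, 8, 15, 12, 18, 23]


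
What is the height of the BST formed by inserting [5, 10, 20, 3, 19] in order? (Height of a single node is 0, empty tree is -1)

Insertion order: [5, 10, 20, 3, 19]
Tree (level-order array): [5, 3, 10, None, None, None, 20, 19]
Compute height bottom-up (empty subtree = -1):
  height(3) = 1 + max(-1, -1) = 0
  height(19) = 1 + max(-1, -1) = 0
  height(20) = 1 + max(0, -1) = 1
  height(10) = 1 + max(-1, 1) = 2
  height(5) = 1 + max(0, 2) = 3
Height = 3


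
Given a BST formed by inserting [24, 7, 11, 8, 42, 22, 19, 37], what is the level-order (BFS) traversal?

Tree insertion order: [24, 7, 11, 8, 42, 22, 19, 37]
Tree (level-order array): [24, 7, 42, None, 11, 37, None, 8, 22, None, None, None, None, 19]
BFS from the root, enqueuing left then right child of each popped node:
  queue [24] -> pop 24, enqueue [7, 42], visited so far: [24]
  queue [7, 42] -> pop 7, enqueue [11], visited so far: [24, 7]
  queue [42, 11] -> pop 42, enqueue [37], visited so far: [24, 7, 42]
  queue [11, 37] -> pop 11, enqueue [8, 22], visited so far: [24, 7, 42, 11]
  queue [37, 8, 22] -> pop 37, enqueue [none], visited so far: [24, 7, 42, 11, 37]
  queue [8, 22] -> pop 8, enqueue [none], visited so far: [24, 7, 42, 11, 37, 8]
  queue [22] -> pop 22, enqueue [19], visited so far: [24, 7, 42, 11, 37, 8, 22]
  queue [19] -> pop 19, enqueue [none], visited so far: [24, 7, 42, 11, 37, 8, 22, 19]
Result: [24, 7, 42, 11, 37, 8, 22, 19]


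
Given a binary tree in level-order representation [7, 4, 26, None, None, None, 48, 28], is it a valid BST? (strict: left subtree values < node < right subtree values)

Level-order array: [7, 4, 26, None, None, None, 48, 28]
Validate using subtree bounds (lo, hi): at each node, require lo < value < hi,
then recurse left with hi=value and right with lo=value.
Preorder trace (stopping at first violation):
  at node 7 with bounds (-inf, +inf): OK
  at node 4 with bounds (-inf, 7): OK
  at node 26 with bounds (7, +inf): OK
  at node 48 with bounds (26, +inf): OK
  at node 28 with bounds (26, 48): OK
No violation found at any node.
Result: Valid BST


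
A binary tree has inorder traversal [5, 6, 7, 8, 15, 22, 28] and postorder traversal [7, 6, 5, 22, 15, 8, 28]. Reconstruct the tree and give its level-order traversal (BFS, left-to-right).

Inorder:   [5, 6, 7, 8, 15, 22, 28]
Postorder: [7, 6, 5, 22, 15, 8, 28]
Algorithm: postorder visits root last, so walk postorder right-to-left;
each value is the root of the current inorder slice — split it at that
value, recurse on the right subtree first, then the left.
Recursive splits:
  root=28; inorder splits into left=[5, 6, 7, 8, 15, 22], right=[]
  root=8; inorder splits into left=[5, 6, 7], right=[15, 22]
  root=15; inorder splits into left=[], right=[22]
  root=22; inorder splits into left=[], right=[]
  root=5; inorder splits into left=[], right=[6, 7]
  root=6; inorder splits into left=[], right=[7]
  root=7; inorder splits into left=[], right=[]
Reconstructed level-order: [28, 8, 5, 15, 6, 22, 7]


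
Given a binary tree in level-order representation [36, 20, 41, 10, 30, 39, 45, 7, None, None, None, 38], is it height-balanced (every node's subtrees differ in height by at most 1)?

Tree (level-order array): [36, 20, 41, 10, 30, 39, 45, 7, None, None, None, 38]
Definition: a tree is height-balanced if, at every node, |h(left) - h(right)| <= 1 (empty subtree has height -1).
Bottom-up per-node check:
  node 7: h_left=-1, h_right=-1, diff=0 [OK], height=0
  node 10: h_left=0, h_right=-1, diff=1 [OK], height=1
  node 30: h_left=-1, h_right=-1, diff=0 [OK], height=0
  node 20: h_left=1, h_right=0, diff=1 [OK], height=2
  node 38: h_left=-1, h_right=-1, diff=0 [OK], height=0
  node 39: h_left=0, h_right=-1, diff=1 [OK], height=1
  node 45: h_left=-1, h_right=-1, diff=0 [OK], height=0
  node 41: h_left=1, h_right=0, diff=1 [OK], height=2
  node 36: h_left=2, h_right=2, diff=0 [OK], height=3
All nodes satisfy the balance condition.
Result: Balanced


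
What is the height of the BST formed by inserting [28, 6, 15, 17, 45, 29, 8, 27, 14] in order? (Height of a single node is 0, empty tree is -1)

Insertion order: [28, 6, 15, 17, 45, 29, 8, 27, 14]
Tree (level-order array): [28, 6, 45, None, 15, 29, None, 8, 17, None, None, None, 14, None, 27]
Compute height bottom-up (empty subtree = -1):
  height(14) = 1 + max(-1, -1) = 0
  height(8) = 1 + max(-1, 0) = 1
  height(27) = 1 + max(-1, -1) = 0
  height(17) = 1 + max(-1, 0) = 1
  height(15) = 1 + max(1, 1) = 2
  height(6) = 1 + max(-1, 2) = 3
  height(29) = 1 + max(-1, -1) = 0
  height(45) = 1 + max(0, -1) = 1
  height(28) = 1 + max(3, 1) = 4
Height = 4


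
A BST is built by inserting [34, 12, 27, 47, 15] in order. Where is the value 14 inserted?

Starting tree (level order): [34, 12, 47, None, 27, None, None, 15]
Insertion path: 34 -> 12 -> 27 -> 15
Result: insert 14 as left child of 15
Final tree (level order): [34, 12, 47, None, 27, None, None, 15, None, 14]


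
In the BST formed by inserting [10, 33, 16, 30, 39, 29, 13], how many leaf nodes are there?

Tree built from: [10, 33, 16, 30, 39, 29, 13]
Tree (level-order array): [10, None, 33, 16, 39, 13, 30, None, None, None, None, 29]
Rule: A leaf has 0 children.
Per-node child counts:
  node 10: 1 child(ren)
  node 33: 2 child(ren)
  node 16: 2 child(ren)
  node 13: 0 child(ren)
  node 30: 1 child(ren)
  node 29: 0 child(ren)
  node 39: 0 child(ren)
Matching nodes: [13, 29, 39]
Count of leaf nodes: 3


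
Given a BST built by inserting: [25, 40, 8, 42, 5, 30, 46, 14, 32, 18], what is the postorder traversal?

Tree insertion order: [25, 40, 8, 42, 5, 30, 46, 14, 32, 18]
Tree (level-order array): [25, 8, 40, 5, 14, 30, 42, None, None, None, 18, None, 32, None, 46]
Postorder traversal: [5, 18, 14, 8, 32, 30, 46, 42, 40, 25]


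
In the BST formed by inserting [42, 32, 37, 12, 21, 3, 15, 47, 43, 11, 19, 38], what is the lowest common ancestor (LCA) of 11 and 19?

Tree insertion order: [42, 32, 37, 12, 21, 3, 15, 47, 43, 11, 19, 38]
Tree (level-order array): [42, 32, 47, 12, 37, 43, None, 3, 21, None, 38, None, None, None, 11, 15, None, None, None, None, None, None, 19]
In a BST, the LCA of p=11, q=19 is the first node v on the
root-to-leaf path with p <= v <= q (go left if both < v, right if both > v).
Walk from root:
  at 42: both 11 and 19 < 42, go left
  at 32: both 11 and 19 < 32, go left
  at 12: 11 <= 12 <= 19, this is the LCA
LCA = 12


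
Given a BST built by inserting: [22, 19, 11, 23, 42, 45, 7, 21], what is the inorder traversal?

Tree insertion order: [22, 19, 11, 23, 42, 45, 7, 21]
Tree (level-order array): [22, 19, 23, 11, 21, None, 42, 7, None, None, None, None, 45]
Inorder traversal: [7, 11, 19, 21, 22, 23, 42, 45]


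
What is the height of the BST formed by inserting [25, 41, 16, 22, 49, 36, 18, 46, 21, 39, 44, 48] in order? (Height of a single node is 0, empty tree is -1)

Insertion order: [25, 41, 16, 22, 49, 36, 18, 46, 21, 39, 44, 48]
Tree (level-order array): [25, 16, 41, None, 22, 36, 49, 18, None, None, 39, 46, None, None, 21, None, None, 44, 48]
Compute height bottom-up (empty subtree = -1):
  height(21) = 1 + max(-1, -1) = 0
  height(18) = 1 + max(-1, 0) = 1
  height(22) = 1 + max(1, -1) = 2
  height(16) = 1 + max(-1, 2) = 3
  height(39) = 1 + max(-1, -1) = 0
  height(36) = 1 + max(-1, 0) = 1
  height(44) = 1 + max(-1, -1) = 0
  height(48) = 1 + max(-1, -1) = 0
  height(46) = 1 + max(0, 0) = 1
  height(49) = 1 + max(1, -1) = 2
  height(41) = 1 + max(1, 2) = 3
  height(25) = 1 + max(3, 3) = 4
Height = 4


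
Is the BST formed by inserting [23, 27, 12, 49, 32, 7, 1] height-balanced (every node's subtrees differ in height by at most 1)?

Tree (level-order array): [23, 12, 27, 7, None, None, 49, 1, None, 32]
Definition: a tree is height-balanced if, at every node, |h(left) - h(right)| <= 1 (empty subtree has height -1).
Bottom-up per-node check:
  node 1: h_left=-1, h_right=-1, diff=0 [OK], height=0
  node 7: h_left=0, h_right=-1, diff=1 [OK], height=1
  node 12: h_left=1, h_right=-1, diff=2 [FAIL (|1--1|=2 > 1)], height=2
  node 32: h_left=-1, h_right=-1, diff=0 [OK], height=0
  node 49: h_left=0, h_right=-1, diff=1 [OK], height=1
  node 27: h_left=-1, h_right=1, diff=2 [FAIL (|-1-1|=2 > 1)], height=2
  node 23: h_left=2, h_right=2, diff=0 [OK], height=3
Node 12 violates the condition: |1 - -1| = 2 > 1.
Result: Not balanced


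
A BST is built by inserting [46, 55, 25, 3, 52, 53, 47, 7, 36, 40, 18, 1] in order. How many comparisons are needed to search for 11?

Search path for 11: 46 -> 25 -> 3 -> 7 -> 18
Found: False
Comparisons: 5


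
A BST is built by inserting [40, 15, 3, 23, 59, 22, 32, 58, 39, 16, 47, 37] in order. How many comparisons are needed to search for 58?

Search path for 58: 40 -> 59 -> 58
Found: True
Comparisons: 3


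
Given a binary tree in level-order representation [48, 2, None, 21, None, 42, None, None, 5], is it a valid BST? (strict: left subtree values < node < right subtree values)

Level-order array: [48, 2, None, 21, None, 42, None, None, 5]
Validate using subtree bounds (lo, hi): at each node, require lo < value < hi,
then recurse left with hi=value and right with lo=value.
Preorder trace (stopping at first violation):
  at node 48 with bounds (-inf, +inf): OK
  at node 2 with bounds (-inf, 48): OK
  at node 21 with bounds (-inf, 2): VIOLATION
Node 21 violates its bound: not (-inf < 21 < 2).
Result: Not a valid BST


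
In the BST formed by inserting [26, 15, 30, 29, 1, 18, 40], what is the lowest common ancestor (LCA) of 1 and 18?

Tree insertion order: [26, 15, 30, 29, 1, 18, 40]
Tree (level-order array): [26, 15, 30, 1, 18, 29, 40]
In a BST, the LCA of p=1, q=18 is the first node v on the
root-to-leaf path with p <= v <= q (go left if both < v, right if both > v).
Walk from root:
  at 26: both 1 and 18 < 26, go left
  at 15: 1 <= 15 <= 18, this is the LCA
LCA = 15


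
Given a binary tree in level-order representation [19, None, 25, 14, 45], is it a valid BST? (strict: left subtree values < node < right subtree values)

Level-order array: [19, None, 25, 14, 45]
Validate using subtree bounds (lo, hi): at each node, require lo < value < hi,
then recurse left with hi=value and right with lo=value.
Preorder trace (stopping at first violation):
  at node 19 with bounds (-inf, +inf): OK
  at node 25 with bounds (19, +inf): OK
  at node 14 with bounds (19, 25): VIOLATION
Node 14 violates its bound: not (19 < 14 < 25).
Result: Not a valid BST


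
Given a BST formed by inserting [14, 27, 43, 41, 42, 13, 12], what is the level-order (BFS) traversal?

Tree insertion order: [14, 27, 43, 41, 42, 13, 12]
Tree (level-order array): [14, 13, 27, 12, None, None, 43, None, None, 41, None, None, 42]
BFS from the root, enqueuing left then right child of each popped node:
  queue [14] -> pop 14, enqueue [13, 27], visited so far: [14]
  queue [13, 27] -> pop 13, enqueue [12], visited so far: [14, 13]
  queue [27, 12] -> pop 27, enqueue [43], visited so far: [14, 13, 27]
  queue [12, 43] -> pop 12, enqueue [none], visited so far: [14, 13, 27, 12]
  queue [43] -> pop 43, enqueue [41], visited so far: [14, 13, 27, 12, 43]
  queue [41] -> pop 41, enqueue [42], visited so far: [14, 13, 27, 12, 43, 41]
  queue [42] -> pop 42, enqueue [none], visited so far: [14, 13, 27, 12, 43, 41, 42]
Result: [14, 13, 27, 12, 43, 41, 42]


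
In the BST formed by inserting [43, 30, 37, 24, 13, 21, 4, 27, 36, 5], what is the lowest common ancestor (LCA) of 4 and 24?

Tree insertion order: [43, 30, 37, 24, 13, 21, 4, 27, 36, 5]
Tree (level-order array): [43, 30, None, 24, 37, 13, 27, 36, None, 4, 21, None, None, None, None, None, 5]
In a BST, the LCA of p=4, q=24 is the first node v on the
root-to-leaf path with p <= v <= q (go left if both < v, right if both > v).
Walk from root:
  at 43: both 4 and 24 < 43, go left
  at 30: both 4 and 24 < 30, go left
  at 24: 4 <= 24 <= 24, this is the LCA
LCA = 24


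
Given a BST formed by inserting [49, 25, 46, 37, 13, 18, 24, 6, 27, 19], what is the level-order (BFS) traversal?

Tree insertion order: [49, 25, 46, 37, 13, 18, 24, 6, 27, 19]
Tree (level-order array): [49, 25, None, 13, 46, 6, 18, 37, None, None, None, None, 24, 27, None, 19]
BFS from the root, enqueuing left then right child of each popped node:
  queue [49] -> pop 49, enqueue [25], visited so far: [49]
  queue [25] -> pop 25, enqueue [13, 46], visited so far: [49, 25]
  queue [13, 46] -> pop 13, enqueue [6, 18], visited so far: [49, 25, 13]
  queue [46, 6, 18] -> pop 46, enqueue [37], visited so far: [49, 25, 13, 46]
  queue [6, 18, 37] -> pop 6, enqueue [none], visited so far: [49, 25, 13, 46, 6]
  queue [18, 37] -> pop 18, enqueue [24], visited so far: [49, 25, 13, 46, 6, 18]
  queue [37, 24] -> pop 37, enqueue [27], visited so far: [49, 25, 13, 46, 6, 18, 37]
  queue [24, 27] -> pop 24, enqueue [19], visited so far: [49, 25, 13, 46, 6, 18, 37, 24]
  queue [27, 19] -> pop 27, enqueue [none], visited so far: [49, 25, 13, 46, 6, 18, 37, 24, 27]
  queue [19] -> pop 19, enqueue [none], visited so far: [49, 25, 13, 46, 6, 18, 37, 24, 27, 19]
Result: [49, 25, 13, 46, 6, 18, 37, 24, 27, 19]


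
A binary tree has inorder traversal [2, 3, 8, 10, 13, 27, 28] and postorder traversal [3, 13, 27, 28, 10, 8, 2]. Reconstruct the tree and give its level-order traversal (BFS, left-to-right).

Inorder:   [2, 3, 8, 10, 13, 27, 28]
Postorder: [3, 13, 27, 28, 10, 8, 2]
Algorithm: postorder visits root last, so walk postorder right-to-left;
each value is the root of the current inorder slice — split it at that
value, recurse on the right subtree first, then the left.
Recursive splits:
  root=2; inorder splits into left=[], right=[3, 8, 10, 13, 27, 28]
  root=8; inorder splits into left=[3], right=[10, 13, 27, 28]
  root=10; inorder splits into left=[], right=[13, 27, 28]
  root=28; inorder splits into left=[13, 27], right=[]
  root=27; inorder splits into left=[13], right=[]
  root=13; inorder splits into left=[], right=[]
  root=3; inorder splits into left=[], right=[]
Reconstructed level-order: [2, 8, 3, 10, 28, 27, 13]


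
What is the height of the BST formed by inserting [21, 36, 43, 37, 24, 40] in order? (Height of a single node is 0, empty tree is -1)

Insertion order: [21, 36, 43, 37, 24, 40]
Tree (level-order array): [21, None, 36, 24, 43, None, None, 37, None, None, 40]
Compute height bottom-up (empty subtree = -1):
  height(24) = 1 + max(-1, -1) = 0
  height(40) = 1 + max(-1, -1) = 0
  height(37) = 1 + max(-1, 0) = 1
  height(43) = 1 + max(1, -1) = 2
  height(36) = 1 + max(0, 2) = 3
  height(21) = 1 + max(-1, 3) = 4
Height = 4


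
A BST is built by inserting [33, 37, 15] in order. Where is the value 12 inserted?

Starting tree (level order): [33, 15, 37]
Insertion path: 33 -> 15
Result: insert 12 as left child of 15
Final tree (level order): [33, 15, 37, 12]


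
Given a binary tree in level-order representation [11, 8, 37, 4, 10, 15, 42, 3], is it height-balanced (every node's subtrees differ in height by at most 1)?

Tree (level-order array): [11, 8, 37, 4, 10, 15, 42, 3]
Definition: a tree is height-balanced if, at every node, |h(left) - h(right)| <= 1 (empty subtree has height -1).
Bottom-up per-node check:
  node 3: h_left=-1, h_right=-1, diff=0 [OK], height=0
  node 4: h_left=0, h_right=-1, diff=1 [OK], height=1
  node 10: h_left=-1, h_right=-1, diff=0 [OK], height=0
  node 8: h_left=1, h_right=0, diff=1 [OK], height=2
  node 15: h_left=-1, h_right=-1, diff=0 [OK], height=0
  node 42: h_left=-1, h_right=-1, diff=0 [OK], height=0
  node 37: h_left=0, h_right=0, diff=0 [OK], height=1
  node 11: h_left=2, h_right=1, diff=1 [OK], height=3
All nodes satisfy the balance condition.
Result: Balanced


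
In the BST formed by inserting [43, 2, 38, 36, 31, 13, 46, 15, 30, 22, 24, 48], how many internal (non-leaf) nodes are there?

Tree built from: [43, 2, 38, 36, 31, 13, 46, 15, 30, 22, 24, 48]
Tree (level-order array): [43, 2, 46, None, 38, None, 48, 36, None, None, None, 31, None, 13, None, None, 15, None, 30, 22, None, None, 24]
Rule: An internal node has at least one child.
Per-node child counts:
  node 43: 2 child(ren)
  node 2: 1 child(ren)
  node 38: 1 child(ren)
  node 36: 1 child(ren)
  node 31: 1 child(ren)
  node 13: 1 child(ren)
  node 15: 1 child(ren)
  node 30: 1 child(ren)
  node 22: 1 child(ren)
  node 24: 0 child(ren)
  node 46: 1 child(ren)
  node 48: 0 child(ren)
Matching nodes: [43, 2, 38, 36, 31, 13, 15, 30, 22, 46]
Count of internal (non-leaf) nodes: 10


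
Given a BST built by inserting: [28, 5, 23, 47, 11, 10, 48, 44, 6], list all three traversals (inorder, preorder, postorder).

Tree insertion order: [28, 5, 23, 47, 11, 10, 48, 44, 6]
Tree (level-order array): [28, 5, 47, None, 23, 44, 48, 11, None, None, None, None, None, 10, None, 6]
Inorder (L, root, R): [5, 6, 10, 11, 23, 28, 44, 47, 48]
Preorder (root, L, R): [28, 5, 23, 11, 10, 6, 47, 44, 48]
Postorder (L, R, root): [6, 10, 11, 23, 5, 44, 48, 47, 28]


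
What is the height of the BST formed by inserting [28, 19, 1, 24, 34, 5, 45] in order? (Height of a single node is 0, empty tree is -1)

Insertion order: [28, 19, 1, 24, 34, 5, 45]
Tree (level-order array): [28, 19, 34, 1, 24, None, 45, None, 5]
Compute height bottom-up (empty subtree = -1):
  height(5) = 1 + max(-1, -1) = 0
  height(1) = 1 + max(-1, 0) = 1
  height(24) = 1 + max(-1, -1) = 0
  height(19) = 1 + max(1, 0) = 2
  height(45) = 1 + max(-1, -1) = 0
  height(34) = 1 + max(-1, 0) = 1
  height(28) = 1 + max(2, 1) = 3
Height = 3


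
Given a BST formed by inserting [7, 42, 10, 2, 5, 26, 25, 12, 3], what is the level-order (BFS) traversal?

Tree insertion order: [7, 42, 10, 2, 5, 26, 25, 12, 3]
Tree (level-order array): [7, 2, 42, None, 5, 10, None, 3, None, None, 26, None, None, 25, None, 12]
BFS from the root, enqueuing left then right child of each popped node:
  queue [7] -> pop 7, enqueue [2, 42], visited so far: [7]
  queue [2, 42] -> pop 2, enqueue [5], visited so far: [7, 2]
  queue [42, 5] -> pop 42, enqueue [10], visited so far: [7, 2, 42]
  queue [5, 10] -> pop 5, enqueue [3], visited so far: [7, 2, 42, 5]
  queue [10, 3] -> pop 10, enqueue [26], visited so far: [7, 2, 42, 5, 10]
  queue [3, 26] -> pop 3, enqueue [none], visited so far: [7, 2, 42, 5, 10, 3]
  queue [26] -> pop 26, enqueue [25], visited so far: [7, 2, 42, 5, 10, 3, 26]
  queue [25] -> pop 25, enqueue [12], visited so far: [7, 2, 42, 5, 10, 3, 26, 25]
  queue [12] -> pop 12, enqueue [none], visited so far: [7, 2, 42, 5, 10, 3, 26, 25, 12]
Result: [7, 2, 42, 5, 10, 3, 26, 25, 12]


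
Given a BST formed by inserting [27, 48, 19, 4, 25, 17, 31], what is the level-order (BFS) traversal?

Tree insertion order: [27, 48, 19, 4, 25, 17, 31]
Tree (level-order array): [27, 19, 48, 4, 25, 31, None, None, 17]
BFS from the root, enqueuing left then right child of each popped node:
  queue [27] -> pop 27, enqueue [19, 48], visited so far: [27]
  queue [19, 48] -> pop 19, enqueue [4, 25], visited so far: [27, 19]
  queue [48, 4, 25] -> pop 48, enqueue [31], visited so far: [27, 19, 48]
  queue [4, 25, 31] -> pop 4, enqueue [17], visited so far: [27, 19, 48, 4]
  queue [25, 31, 17] -> pop 25, enqueue [none], visited so far: [27, 19, 48, 4, 25]
  queue [31, 17] -> pop 31, enqueue [none], visited so far: [27, 19, 48, 4, 25, 31]
  queue [17] -> pop 17, enqueue [none], visited so far: [27, 19, 48, 4, 25, 31, 17]
Result: [27, 19, 48, 4, 25, 31, 17]


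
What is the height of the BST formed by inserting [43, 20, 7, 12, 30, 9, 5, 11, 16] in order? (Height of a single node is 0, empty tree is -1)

Insertion order: [43, 20, 7, 12, 30, 9, 5, 11, 16]
Tree (level-order array): [43, 20, None, 7, 30, 5, 12, None, None, None, None, 9, 16, None, 11]
Compute height bottom-up (empty subtree = -1):
  height(5) = 1 + max(-1, -1) = 0
  height(11) = 1 + max(-1, -1) = 0
  height(9) = 1 + max(-1, 0) = 1
  height(16) = 1 + max(-1, -1) = 0
  height(12) = 1 + max(1, 0) = 2
  height(7) = 1 + max(0, 2) = 3
  height(30) = 1 + max(-1, -1) = 0
  height(20) = 1 + max(3, 0) = 4
  height(43) = 1 + max(4, -1) = 5
Height = 5


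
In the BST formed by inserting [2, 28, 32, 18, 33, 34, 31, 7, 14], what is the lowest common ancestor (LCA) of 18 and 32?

Tree insertion order: [2, 28, 32, 18, 33, 34, 31, 7, 14]
Tree (level-order array): [2, None, 28, 18, 32, 7, None, 31, 33, None, 14, None, None, None, 34]
In a BST, the LCA of p=18, q=32 is the first node v on the
root-to-leaf path with p <= v <= q (go left if both < v, right if both > v).
Walk from root:
  at 2: both 18 and 32 > 2, go right
  at 28: 18 <= 28 <= 32, this is the LCA
LCA = 28


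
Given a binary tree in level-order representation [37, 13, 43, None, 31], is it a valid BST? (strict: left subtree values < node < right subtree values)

Level-order array: [37, 13, 43, None, 31]
Validate using subtree bounds (lo, hi): at each node, require lo < value < hi,
then recurse left with hi=value and right with lo=value.
Preorder trace (stopping at first violation):
  at node 37 with bounds (-inf, +inf): OK
  at node 13 with bounds (-inf, 37): OK
  at node 31 with bounds (13, 37): OK
  at node 43 with bounds (37, +inf): OK
No violation found at any node.
Result: Valid BST


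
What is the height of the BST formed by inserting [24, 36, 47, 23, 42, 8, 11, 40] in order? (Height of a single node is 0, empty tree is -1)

Insertion order: [24, 36, 47, 23, 42, 8, 11, 40]
Tree (level-order array): [24, 23, 36, 8, None, None, 47, None, 11, 42, None, None, None, 40]
Compute height bottom-up (empty subtree = -1):
  height(11) = 1 + max(-1, -1) = 0
  height(8) = 1 + max(-1, 0) = 1
  height(23) = 1 + max(1, -1) = 2
  height(40) = 1 + max(-1, -1) = 0
  height(42) = 1 + max(0, -1) = 1
  height(47) = 1 + max(1, -1) = 2
  height(36) = 1 + max(-1, 2) = 3
  height(24) = 1 + max(2, 3) = 4
Height = 4


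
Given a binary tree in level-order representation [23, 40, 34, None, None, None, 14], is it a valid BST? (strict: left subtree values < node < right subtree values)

Level-order array: [23, 40, 34, None, None, None, 14]
Validate using subtree bounds (lo, hi): at each node, require lo < value < hi,
then recurse left with hi=value and right with lo=value.
Preorder trace (stopping at first violation):
  at node 23 with bounds (-inf, +inf): OK
  at node 40 with bounds (-inf, 23): VIOLATION
Node 40 violates its bound: not (-inf < 40 < 23).
Result: Not a valid BST


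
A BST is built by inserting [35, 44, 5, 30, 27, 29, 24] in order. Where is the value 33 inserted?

Starting tree (level order): [35, 5, 44, None, 30, None, None, 27, None, 24, 29]
Insertion path: 35 -> 5 -> 30
Result: insert 33 as right child of 30
Final tree (level order): [35, 5, 44, None, 30, None, None, 27, 33, 24, 29]


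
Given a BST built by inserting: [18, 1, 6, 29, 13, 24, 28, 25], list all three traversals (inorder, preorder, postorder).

Tree insertion order: [18, 1, 6, 29, 13, 24, 28, 25]
Tree (level-order array): [18, 1, 29, None, 6, 24, None, None, 13, None, 28, None, None, 25]
Inorder (L, root, R): [1, 6, 13, 18, 24, 25, 28, 29]
Preorder (root, L, R): [18, 1, 6, 13, 29, 24, 28, 25]
Postorder (L, R, root): [13, 6, 1, 25, 28, 24, 29, 18]


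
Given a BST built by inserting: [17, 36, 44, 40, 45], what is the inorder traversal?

Tree insertion order: [17, 36, 44, 40, 45]
Tree (level-order array): [17, None, 36, None, 44, 40, 45]
Inorder traversal: [17, 36, 40, 44, 45]


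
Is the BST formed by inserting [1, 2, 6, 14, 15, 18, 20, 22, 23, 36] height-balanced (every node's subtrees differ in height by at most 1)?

Tree (level-order array): [1, None, 2, None, 6, None, 14, None, 15, None, 18, None, 20, None, 22, None, 23, None, 36]
Definition: a tree is height-balanced if, at every node, |h(left) - h(right)| <= 1 (empty subtree has height -1).
Bottom-up per-node check:
  node 36: h_left=-1, h_right=-1, diff=0 [OK], height=0
  node 23: h_left=-1, h_right=0, diff=1 [OK], height=1
  node 22: h_left=-1, h_right=1, diff=2 [FAIL (|-1-1|=2 > 1)], height=2
  node 20: h_left=-1, h_right=2, diff=3 [FAIL (|-1-2|=3 > 1)], height=3
  node 18: h_left=-1, h_right=3, diff=4 [FAIL (|-1-3|=4 > 1)], height=4
  node 15: h_left=-1, h_right=4, diff=5 [FAIL (|-1-4|=5 > 1)], height=5
  node 14: h_left=-1, h_right=5, diff=6 [FAIL (|-1-5|=6 > 1)], height=6
  node 6: h_left=-1, h_right=6, diff=7 [FAIL (|-1-6|=7 > 1)], height=7
  node 2: h_left=-1, h_right=7, diff=8 [FAIL (|-1-7|=8 > 1)], height=8
  node 1: h_left=-1, h_right=8, diff=9 [FAIL (|-1-8|=9 > 1)], height=9
Node 22 violates the condition: |-1 - 1| = 2 > 1.
Result: Not balanced


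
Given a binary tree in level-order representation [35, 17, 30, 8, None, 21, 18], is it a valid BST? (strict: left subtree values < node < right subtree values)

Level-order array: [35, 17, 30, 8, None, 21, 18]
Validate using subtree bounds (lo, hi): at each node, require lo < value < hi,
then recurse left with hi=value and right with lo=value.
Preorder trace (stopping at first violation):
  at node 35 with bounds (-inf, +inf): OK
  at node 17 with bounds (-inf, 35): OK
  at node 8 with bounds (-inf, 17): OK
  at node 30 with bounds (35, +inf): VIOLATION
Node 30 violates its bound: not (35 < 30 < +inf).
Result: Not a valid BST


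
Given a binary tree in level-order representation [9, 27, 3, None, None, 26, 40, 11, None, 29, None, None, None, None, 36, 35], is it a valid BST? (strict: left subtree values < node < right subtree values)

Level-order array: [9, 27, 3, None, None, 26, 40, 11, None, 29, None, None, None, None, 36, 35]
Validate using subtree bounds (lo, hi): at each node, require lo < value < hi,
then recurse left with hi=value and right with lo=value.
Preorder trace (stopping at first violation):
  at node 9 with bounds (-inf, +inf): OK
  at node 27 with bounds (-inf, 9): VIOLATION
Node 27 violates its bound: not (-inf < 27 < 9).
Result: Not a valid BST


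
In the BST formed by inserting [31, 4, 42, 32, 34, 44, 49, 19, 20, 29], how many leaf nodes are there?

Tree built from: [31, 4, 42, 32, 34, 44, 49, 19, 20, 29]
Tree (level-order array): [31, 4, 42, None, 19, 32, 44, None, 20, None, 34, None, 49, None, 29]
Rule: A leaf has 0 children.
Per-node child counts:
  node 31: 2 child(ren)
  node 4: 1 child(ren)
  node 19: 1 child(ren)
  node 20: 1 child(ren)
  node 29: 0 child(ren)
  node 42: 2 child(ren)
  node 32: 1 child(ren)
  node 34: 0 child(ren)
  node 44: 1 child(ren)
  node 49: 0 child(ren)
Matching nodes: [29, 34, 49]
Count of leaf nodes: 3
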